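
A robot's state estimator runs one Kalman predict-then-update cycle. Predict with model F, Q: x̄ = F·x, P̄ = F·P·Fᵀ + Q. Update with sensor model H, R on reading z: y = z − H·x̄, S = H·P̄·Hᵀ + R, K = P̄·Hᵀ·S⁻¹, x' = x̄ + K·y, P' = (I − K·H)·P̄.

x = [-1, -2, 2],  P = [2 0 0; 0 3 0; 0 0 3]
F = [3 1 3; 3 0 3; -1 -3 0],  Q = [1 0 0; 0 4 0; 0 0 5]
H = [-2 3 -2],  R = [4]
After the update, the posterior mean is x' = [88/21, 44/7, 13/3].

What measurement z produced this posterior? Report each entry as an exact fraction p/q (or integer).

z = [2]

x̄ = F·x = [1, 3, 7]
P̄ = F·P·Fᵀ + Q = [49 45 -15; 45 49 -6; -15 -6 34]
S = H·P̄·Hᵀ + R = [189]
K = P̄·Hᵀ·S⁻¹ = [67/189; 23/63; -8/27]
x' − x̄ = [67/21, 23/7, -8/3] = K·y
y = (KᵀK)⁻¹·Kᵀ·(x' − x̄) = [9]
z = y + H·x̄ = [9] + [-7] = [2]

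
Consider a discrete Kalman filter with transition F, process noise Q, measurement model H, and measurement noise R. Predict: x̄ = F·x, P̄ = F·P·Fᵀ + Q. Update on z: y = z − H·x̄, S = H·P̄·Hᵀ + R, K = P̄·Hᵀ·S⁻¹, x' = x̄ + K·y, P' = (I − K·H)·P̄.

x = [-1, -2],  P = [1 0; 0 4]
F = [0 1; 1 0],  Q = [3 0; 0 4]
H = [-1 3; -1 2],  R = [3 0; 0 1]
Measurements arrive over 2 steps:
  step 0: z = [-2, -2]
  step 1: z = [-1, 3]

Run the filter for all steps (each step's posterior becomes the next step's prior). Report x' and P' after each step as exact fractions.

step 0: x' = [-17/19, -211/171], P' = [84/19 35/19; 35/19 155/171]
step 1: x' = [-90023/32800, -317/656], P' = [107949/32800 927/656; 927/656 245/328]

step 0: x̄ = F·x = [-2, -1]
step 0: P̄ = F·P·Fᵀ + Q = [7 0; 0 5]
step 0: y = z − H·x̄ = [-1, -2]
step 0: S = H·P̄·Hᵀ + R = [55 37; 37 28]
step 0: K = P̄·Hᵀ·S⁻¹ = [7/19 -14/19; 50/171 -5/171]
step 0: x' = x̄ + K·y = [-17/19, -211/171]
step 0: P' = (I − K·H)·P̄ = [84/19 35/19; 35/19 155/171]
step 1: x̄ = F·x = [-211/171, -17/19]
step 1: P̄ = F·P·Fᵀ + Q = [668/171 35/19; 35/19 160/19]
step 1: y = z − H·x̄ = [77/171, 32/9]
step 1: S = H·P̄·Hᵀ + R = [12251/171 407/9; 407/9 281/9]
step 1: K = P̄·Hᵀ·S⁻¹ = [10367/32800 -15249/32800; 181/656 53/656]
step 1: x' = x̄ + K·y = [-90023/32800, -317/656]
step 1: P' = (I − K·H)·P̄ = [107949/32800 927/656; 927/656 245/328]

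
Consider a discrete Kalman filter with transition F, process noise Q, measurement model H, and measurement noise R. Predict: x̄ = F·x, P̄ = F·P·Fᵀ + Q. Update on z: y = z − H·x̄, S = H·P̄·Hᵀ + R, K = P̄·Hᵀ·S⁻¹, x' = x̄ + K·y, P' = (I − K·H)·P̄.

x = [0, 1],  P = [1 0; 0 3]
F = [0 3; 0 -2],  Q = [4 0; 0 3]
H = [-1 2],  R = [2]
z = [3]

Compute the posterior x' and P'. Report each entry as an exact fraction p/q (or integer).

x' = [-35/33, 10/11]
P' = [626/165 82/55; 82/55 57/55]

x̄ = F·x = [3, -2]
P̄ = F·P·Fᵀ + Q = [31 -18; -18 15]
y = z − H·x̄ = [10]
S = H·P̄·Hᵀ + R = [165]
K = P̄·Hᵀ·S⁻¹ = [-67/165; 16/55]
x' = x̄ + K·y = [-35/33, 10/11]
P' = (I − K·H)·P̄ = [626/165 82/55; 82/55 57/55]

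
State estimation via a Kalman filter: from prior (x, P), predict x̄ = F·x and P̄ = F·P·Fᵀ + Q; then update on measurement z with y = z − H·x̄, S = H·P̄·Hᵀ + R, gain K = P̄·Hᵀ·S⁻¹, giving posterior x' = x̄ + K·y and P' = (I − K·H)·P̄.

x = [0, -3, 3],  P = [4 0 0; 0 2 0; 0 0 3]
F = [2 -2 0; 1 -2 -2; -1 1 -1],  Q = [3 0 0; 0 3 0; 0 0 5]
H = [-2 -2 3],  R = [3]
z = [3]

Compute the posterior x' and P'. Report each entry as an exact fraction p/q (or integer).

x' = [-180/641, -3036/641, -1536/641]
P' = [2423/641 -968/641 848/641; -968/641 8843/641 5158/641; 848/641 5158/641 4074/641]

x̄ = F·x = [6, 0, -6]
P̄ = F·P·Fᵀ + Q = [27 16 -12; 16 27 -2; -12 -2 14]
y = z − H·x̄ = [33]
S = H·P̄·Hᵀ + R = [641]
K = P̄·Hᵀ·S⁻¹ = [-122/641; -92/641; 70/641]
x' = x̄ + K·y = [-180/641, -3036/641, -1536/641]
P' = (I − K·H)·P̄ = [2423/641 -968/641 848/641; -968/641 8843/641 5158/641; 848/641 5158/641 4074/641]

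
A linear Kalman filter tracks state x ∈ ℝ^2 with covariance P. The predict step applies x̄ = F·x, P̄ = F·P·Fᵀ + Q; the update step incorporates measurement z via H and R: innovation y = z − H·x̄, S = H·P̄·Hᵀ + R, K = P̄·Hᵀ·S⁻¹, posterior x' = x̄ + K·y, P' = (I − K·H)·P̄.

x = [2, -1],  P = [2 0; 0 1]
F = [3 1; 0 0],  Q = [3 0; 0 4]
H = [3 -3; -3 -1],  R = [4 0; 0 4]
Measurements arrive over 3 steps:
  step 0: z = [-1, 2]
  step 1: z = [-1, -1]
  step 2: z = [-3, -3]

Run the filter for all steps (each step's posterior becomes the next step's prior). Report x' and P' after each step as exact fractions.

step 0: x' = [-83/164, -167/902], P' = [11/41 6/41; 6/41 200/451]
step 1: x' = [39109/512000, 103757/256000], P' = [16709/64000 4557/32000; 4557/32000 7061/16000]
step 2: x' = [64817747/143432116, 95913267/71716058], P' = [9356798/35858029 5103708/35858029; 5103708/35858029 15823124/35858029]

step 0: x̄ = F·x = [5, 0]
step 0: P̄ = F·P·Fᵀ + Q = [22 0; 0 4]
step 0: y = z − H·x̄ = [-16, 17]
step 0: S = H·P̄·Hᵀ + R = [238 -186; -186 206]
step 0: K = P̄·Hᵀ·S⁻¹ = [15/164 -39/164; -201/902 -199/902]
step 0: x' = x̄ + K·y = [-83/164, -167/902]
step 0: P' = (I − K·H)·P̄ = [11/41 6/41; 6/41 200/451]
step 1: x̄ = F·x = [-3073/1804, 0]
step 1: P̄ = F·P·Fᵀ + Q = [3038/451 0; 0 4]
step 1: y = z − H·x̄ = [7415/1804, -11023/1804]
step 1: S = H·P̄·Hᵀ + R = [45382/451 -21930/451; -21930/451 30950/451]
step 1: K = P̄·Hᵀ·S⁻¹ = [4557/51200 -59241/256000; -5739/25600 -27793/128000]
step 1: x' = x̄ + K·y = [39109/512000, 103757/256000]
step 1: P' = (I − K·H)·P̄ = [16709/64000 4557/32000; 4557/32000 7061/16000]
step 2: x̄ = F·x = [324841/512000, 0]
step 2: P̄ = F·P·Fᵀ + Q = [425309/64000 0; 0 4]
step 2: y = z − H·x̄ = [-2510523/512000, -561477/512000]
step 2: S = H·P̄·Hᵀ + R = [6387781/64000 -3059781/64000; -3059781/64000 4339781/64000]
step 2: K = P̄·Hᵀ·S⁻¹ = [6379635/71716058 -16587051/71716058; -8039562/35858029 -7783562/35858029]
step 2: x' = x̄ + K·y = [64817747/143432116, 95913267/71716058]
step 2: P' = (I − K·H)·P̄ = [9356798/35858029 5103708/35858029; 5103708/35858029 15823124/35858029]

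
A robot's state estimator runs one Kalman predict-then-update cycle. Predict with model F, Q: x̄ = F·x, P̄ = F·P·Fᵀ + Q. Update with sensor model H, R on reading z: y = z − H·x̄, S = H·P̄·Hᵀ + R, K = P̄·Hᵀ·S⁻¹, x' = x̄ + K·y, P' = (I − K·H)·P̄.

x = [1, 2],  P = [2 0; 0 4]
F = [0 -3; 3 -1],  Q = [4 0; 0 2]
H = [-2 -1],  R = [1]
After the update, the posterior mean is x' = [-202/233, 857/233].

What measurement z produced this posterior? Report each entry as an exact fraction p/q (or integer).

x̄ = F·x = [-6, 1]
P̄ = F·P·Fᵀ + Q = [40 12; 12 24]
S = H·P̄·Hᵀ + R = [233]
K = P̄·Hᵀ·S⁻¹ = [-92/233; -48/233]
x' − x̄ = [1196/233, 624/233] = K·y
y = (KᵀK)⁻¹·Kᵀ·(x' − x̄) = [-13]
z = y + H·x̄ = [-13] + [11] = [-2]

z = [-2]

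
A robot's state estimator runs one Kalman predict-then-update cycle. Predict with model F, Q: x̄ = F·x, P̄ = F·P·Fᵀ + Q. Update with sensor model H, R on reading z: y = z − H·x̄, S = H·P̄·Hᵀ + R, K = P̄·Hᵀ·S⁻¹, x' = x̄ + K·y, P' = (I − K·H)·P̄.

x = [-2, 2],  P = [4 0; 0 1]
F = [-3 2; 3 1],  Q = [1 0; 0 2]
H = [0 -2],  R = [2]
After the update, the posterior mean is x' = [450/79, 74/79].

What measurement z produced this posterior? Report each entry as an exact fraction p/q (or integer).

x̄ = F·x = [10, -4]
P̄ = F·P·Fᵀ + Q = [41 -34; -34 39]
S = H·P̄·Hᵀ + R = [158]
K = P̄·Hᵀ·S⁻¹ = [34/79; -39/79]
x' − x̄ = [-340/79, 390/79] = K·y
y = (KᵀK)⁻¹·Kᵀ·(x' − x̄) = [-10]
z = y + H·x̄ = [-10] + [8] = [-2]

z = [-2]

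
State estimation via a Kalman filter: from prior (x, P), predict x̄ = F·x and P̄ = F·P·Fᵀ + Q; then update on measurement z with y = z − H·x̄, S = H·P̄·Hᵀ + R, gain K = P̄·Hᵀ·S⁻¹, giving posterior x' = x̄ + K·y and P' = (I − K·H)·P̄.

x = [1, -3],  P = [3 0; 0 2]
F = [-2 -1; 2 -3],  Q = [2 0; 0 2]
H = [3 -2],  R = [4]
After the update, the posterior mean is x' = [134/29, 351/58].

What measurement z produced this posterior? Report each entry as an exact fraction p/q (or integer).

z = [2]

x̄ = F·x = [1, 11]
P̄ = F·P·Fᵀ + Q = [16 -6; -6 32]
S = H·P̄·Hᵀ + R = [348]
K = P̄·Hᵀ·S⁻¹ = [5/29; -41/174]
x' − x̄ = [105/29, -287/58] = K·y
y = (KᵀK)⁻¹·Kᵀ·(x' − x̄) = [21]
z = y + H·x̄ = [21] + [-19] = [2]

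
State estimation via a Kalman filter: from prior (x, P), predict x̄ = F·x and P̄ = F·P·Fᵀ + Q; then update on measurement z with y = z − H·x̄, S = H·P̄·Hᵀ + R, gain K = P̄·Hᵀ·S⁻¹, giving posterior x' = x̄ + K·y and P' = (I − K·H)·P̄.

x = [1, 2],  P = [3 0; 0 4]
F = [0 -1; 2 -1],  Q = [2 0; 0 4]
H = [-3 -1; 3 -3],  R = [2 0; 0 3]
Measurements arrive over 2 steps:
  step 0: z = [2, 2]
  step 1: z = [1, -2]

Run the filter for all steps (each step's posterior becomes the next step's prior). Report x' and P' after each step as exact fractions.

step 0: x' = [-49/130, -64/65], P' = [37/260 4/65; 4/65 4/13]
step 1: x' = [-63052/188251, 51903/188251], P' = [25734/188251 10506/188251; 10506/188251 54940/188251]

step 0: x̄ = F·x = [-2, 0]
step 0: P̄ = F·P·Fᵀ + Q = [6 4; 4 20]
step 0: y = z − H·x̄ = [-4, 8]
step 0: S = H·P̄·Hᵀ + R = [100 30; 30 165]
step 0: K = P̄·Hᵀ·S⁻¹ = [-127/520 21/260; -16/65 -16/65]
step 0: x' = x̄ + K·y = [-49/130, -64/65]
step 0: P' = (I − K·H)·P̄ = [37/260 4/65; 4/65 4/13]
step 1: x̄ = F·x = [64/65, 3/13]
step 1: P̄ = F·P·Fᵀ + Q = [30/13 12/65; 12/65 301/65]
step 1: y = z − H·x̄ = [272/65, -277/65]
step 1: S = H·P̄·Hᵀ + R = [1853/65 -75/13; -75/13 4038/65]
step 1: K = P̄·Hᵀ·S⁻¹ = [-43854/188251 15228/188251; -43229/188251 -44434/188251]
step 1: x' = x̄ + K·y = [-63052/188251, 51903/188251]
step 1: P' = (I − K·H)·P̄ = [25734/188251 10506/188251; 10506/188251 54940/188251]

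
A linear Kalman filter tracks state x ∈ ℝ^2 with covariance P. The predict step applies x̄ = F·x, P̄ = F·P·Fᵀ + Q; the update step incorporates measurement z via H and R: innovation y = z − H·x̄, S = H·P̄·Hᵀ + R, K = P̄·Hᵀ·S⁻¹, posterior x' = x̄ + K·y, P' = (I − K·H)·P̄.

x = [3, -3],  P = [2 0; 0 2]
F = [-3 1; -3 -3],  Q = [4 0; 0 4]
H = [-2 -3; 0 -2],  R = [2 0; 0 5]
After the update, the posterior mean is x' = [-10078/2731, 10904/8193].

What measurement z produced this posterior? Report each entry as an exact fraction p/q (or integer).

z = [3, -1]

x̄ = F·x = [-12, 0]
P̄ = F·P·Fᵀ + Q = [24 12; 12 40]
S = H·P̄·Hᵀ + R = [602 288; 288 165]
K = P̄·Hᵀ·S⁻¹ = [-1158/2731 1624/2731; -120/2731 -3344/8193]
x' − x̄ = [22694/2731, 10904/8193] = K·y
y = (KᵀK)⁻¹·Kᵀ·(x' − x̄) = [-21, -1]
z = y + H·x̄ = [-21, -1] + [24, 0] = [3, -1]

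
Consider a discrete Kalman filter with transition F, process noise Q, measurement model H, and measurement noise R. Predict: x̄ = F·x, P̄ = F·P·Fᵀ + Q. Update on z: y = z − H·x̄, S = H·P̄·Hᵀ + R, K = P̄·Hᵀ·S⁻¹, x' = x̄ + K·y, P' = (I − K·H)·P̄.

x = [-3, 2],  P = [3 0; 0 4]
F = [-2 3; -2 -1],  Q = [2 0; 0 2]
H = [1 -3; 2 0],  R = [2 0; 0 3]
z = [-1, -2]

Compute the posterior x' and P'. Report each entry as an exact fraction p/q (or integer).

x̄ = F·x = [12, 4]
P̄ = F·P·Fᵀ + Q = [50 0; 0 18]
y = z − H·x̄ = [-1, -26]
S = H·P̄·Hᵀ + R = [214 100; 100 203]
K = P̄·Hᵀ·S⁻¹ = [75/16721 8200/16721; -5481/16721 2700/16721]
x' = x̄ + K·y = [-12623/16721, 2165/16721]
P' = (I − K·H)·P̄ = [12300/16721 4050/16721; 4050/16721 5004/16721]

x' = [-12623/16721, 2165/16721]
P' = [12300/16721 4050/16721; 4050/16721 5004/16721]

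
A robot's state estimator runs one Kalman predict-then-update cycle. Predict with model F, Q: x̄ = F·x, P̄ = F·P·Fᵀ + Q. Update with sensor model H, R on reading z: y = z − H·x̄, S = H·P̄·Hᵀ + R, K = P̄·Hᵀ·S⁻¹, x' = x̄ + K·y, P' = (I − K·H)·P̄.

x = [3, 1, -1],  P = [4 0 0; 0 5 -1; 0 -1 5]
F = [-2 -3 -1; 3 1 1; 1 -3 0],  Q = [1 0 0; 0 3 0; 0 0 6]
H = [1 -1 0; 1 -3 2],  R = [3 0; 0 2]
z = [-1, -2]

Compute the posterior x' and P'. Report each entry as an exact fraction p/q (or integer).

x̄ = F·x = [-8, 9, 0]
P̄ = F·P·Fᵀ + Q = [61 -40 34; -40 47 0; 34 0 55]
y = z − H·x̄ = [16, 33]
S = H·P̄·Hᵀ + R = [191 430; 430 1082]
K = P̄·Hᵀ·S⁻¹ = [1106/10881 4129/21762; -8152/10881 2839/21762; -12566/10881 6442/10881]
x' = x̄ + K·y = [-2447/21762, 28681/21762, 11530/10881]
P' = (I − K·H)·P̄ = [75949/21762 69313/21762 35062/10881; 69313/21762 118225/21762 72760/10881; 35062/10881 72760/10881 98051/10881]

x' = [-2447/21762, 28681/21762, 11530/10881]
P' = [75949/21762 69313/21762 35062/10881; 69313/21762 118225/21762 72760/10881; 35062/10881 72760/10881 98051/10881]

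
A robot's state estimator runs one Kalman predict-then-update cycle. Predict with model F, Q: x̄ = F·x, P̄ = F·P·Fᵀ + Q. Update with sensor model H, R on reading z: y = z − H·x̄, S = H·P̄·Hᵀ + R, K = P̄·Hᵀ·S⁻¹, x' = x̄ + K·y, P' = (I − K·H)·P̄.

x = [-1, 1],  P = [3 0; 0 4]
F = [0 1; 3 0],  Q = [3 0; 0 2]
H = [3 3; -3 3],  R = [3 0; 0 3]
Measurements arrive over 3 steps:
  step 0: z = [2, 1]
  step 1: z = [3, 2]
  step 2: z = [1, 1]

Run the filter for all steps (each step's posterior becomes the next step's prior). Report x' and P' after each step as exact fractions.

step 0: x' = [8/43, 12/25], P' = [7/43 0; 0 29/175]
step 1: x' = [638/3499, 769/937], P' = [554/3499 0; 0 149/937]
step 2: x' = [769/18697, 25882/75403], P' = [2960/18697 0; 0 11984/75403]

step 0: x̄ = F·x = [1, -3]
step 0: P̄ = F·P·Fᵀ + Q = [7 0; 0 29]
step 0: y = z − H·x̄ = [8, 13]
step 0: S = H·P̄·Hᵀ + R = [327 198; 198 327]
step 0: K = P̄·Hᵀ·S⁻¹ = [7/43 -7/43; 29/175 29/175]
step 0: x' = x̄ + K·y = [8/43, 12/25]
step 0: P' = (I − K·H)·P̄ = [7/43 0; 0 29/175]
step 1: x̄ = F·x = [12/25, 24/43]
step 1: P̄ = F·P·Fᵀ + Q = [554/175 0; 0 149/43]
step 1: y = z − H·x̄ = [-123/1075, 1898/1075]
step 1: S = H·P̄·Hᵀ + R = [471648/7525 20277/7525; 20277/7525 471648/7525]
step 1: K = P̄·Hᵀ·S⁻¹ = [554/3499 -554/3499; 149/937 149/937]
step 1: x' = x̄ + K·y = [638/3499, 769/937]
step 1: P' = (I − K·H)·P̄ = [554/3499 0; 0 149/937]
step 2: x̄ = F·x = [769/937, 1914/3499]
step 2: P̄ = F·P·Fᵀ + Q = [2960/937 0; 0 11984/3499]
step 2: y = z − H·x̄ = [-10173884/3278563, 5970502/3278563]
step 2: S = H·P̄·Hᵀ + R = [204110121/3278563 7847712/3278563; 7847712/3278563 204110121/3278563]
step 2: K = P̄·Hᵀ·S⁻¹ = [2960/18697 -2960/18697; 11984/75403 11984/75403]
step 2: x' = x̄ + K·y = [769/18697, 25882/75403]
step 2: P' = (I − K·H)·P̄ = [2960/18697 0; 0 11984/75403]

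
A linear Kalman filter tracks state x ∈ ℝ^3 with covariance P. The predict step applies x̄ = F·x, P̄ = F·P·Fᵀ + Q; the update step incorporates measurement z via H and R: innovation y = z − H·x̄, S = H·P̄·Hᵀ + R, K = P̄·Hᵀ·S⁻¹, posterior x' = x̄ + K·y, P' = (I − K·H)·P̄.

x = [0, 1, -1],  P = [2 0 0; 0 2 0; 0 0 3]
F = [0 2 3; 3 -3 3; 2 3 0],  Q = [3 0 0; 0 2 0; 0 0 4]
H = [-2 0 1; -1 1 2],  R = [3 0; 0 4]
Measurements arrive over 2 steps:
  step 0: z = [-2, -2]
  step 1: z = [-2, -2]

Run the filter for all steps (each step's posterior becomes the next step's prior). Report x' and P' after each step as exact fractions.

step 0: x̄ = F·x = [-1, -6, 3]
step 0: P̄ = F·P·Fᵀ + Q = [38 15 12; 15 65 -6; 12 -6 30]
step 0: y = z − H·x̄ = [-7, -3]
step 0: S = H·P̄·Hᵀ + R = [137 40; 40 125]
step 0: K = P̄·Hᵀ·S⁻¹ = [-536/1035 899/5175; -1204/3105 6646/15525; -62/1035 1838/5175]
step 0: x' = x̄ + K·y = [10888/5175, -70948/15525, 12181/5175]
step 0: P' = (I − K·H)·P̄ = [8077/1725 -53017/5175 13474/1725; -53017/5175 539857/15525 -112054/5175; 13474/1725 -112054/5175 26638/1725]
step 1: x̄ = F·x = [-32267/15525, 28031/1035, -49172/5175]
step 1: P̄ = F·P·Fᵀ + Q = [329737/15525 4274/1035 101692/5175; 4274/1035 83548/69 -159946/345; 101692/5175 -159946/345 366997/1725]
step 1: y = z − H·x̄ = [51932/15525, -7550/621]
step 1: S = H·P̄·Hᵀ + R = [3448192/15525 -63430/621; -63430/621 90529/621]
step 1: K = P̄·Hᵀ·S⁻¹ = [-1372796/28392009 3360181/28392009; -312375605/170352054 53864831/85176027; 100322443/113568036 12647849/56784018]
step 1: x' = x̄ + K·y = [-104454181/28392009, 1129494775/85176027, -262765222/28392009]
step 1: P' = (I − K·H)·P̄ = [165705064/9464003 -1469668076/28392009 330037332/9464003; -1469668076/28392009 14379598823/85176027 -6191047909/56784018; 330037332/9464003 -6191047909/56784018 2740621099/37856012]

step 0: x' = [10888/5175, -70948/15525, 12181/5175], P' = [8077/1725 -53017/5175 13474/1725; -53017/5175 539857/15525 -112054/5175; 13474/1725 -112054/5175 26638/1725]
step 1: x' = [-104454181/28392009, 1129494775/85176027, -262765222/28392009], P' = [165705064/9464003 -1469668076/28392009 330037332/9464003; -1469668076/28392009 14379598823/85176027 -6191047909/56784018; 330037332/9464003 -6191047909/56784018 2740621099/37856012]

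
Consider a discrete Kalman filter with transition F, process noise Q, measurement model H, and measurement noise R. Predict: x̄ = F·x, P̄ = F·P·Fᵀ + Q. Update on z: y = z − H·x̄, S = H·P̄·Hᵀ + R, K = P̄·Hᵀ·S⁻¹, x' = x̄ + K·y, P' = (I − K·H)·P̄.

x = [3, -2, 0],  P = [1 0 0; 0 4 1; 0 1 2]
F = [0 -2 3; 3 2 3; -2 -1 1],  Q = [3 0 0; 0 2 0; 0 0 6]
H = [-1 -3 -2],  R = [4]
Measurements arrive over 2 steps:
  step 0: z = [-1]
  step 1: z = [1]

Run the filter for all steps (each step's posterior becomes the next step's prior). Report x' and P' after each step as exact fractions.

step 0: x' = [831/269, 570/269, -1126/269], P' = [11049/538 -6519/538 2176/269; -6519/538 6641/538 -3196/269; 2176/269 -3196/269 3716/269]
step 1: x' = [-638586/112163, 1074585/112163, -1351066/112163], P' = [29443427/1906771 -30111551/1906771 31562189/1906771; -30111551/1906771 65721223/1906771 -82657853/1906771; 31562189/1906771 -82657853/1906771 108249707/1906771]

step 0: x̄ = F·x = [4, 5, -4]
step 0: P̄ = F·P·Fᵀ + Q = [25 2 9; 2 57 -9; 9 -9 14]
step 0: y = z − H·x̄ = [10]
step 0: S = H·P̄·Hᵀ + R = [538]
step 0: K = P̄·Hᵀ·S⁻¹ = [-49/538; -155/538; -5/269]
step 0: x' = x̄ + K·y = [831/269, 570/269, -1126/269]
step 0: P' = (I − K·H)·P̄ = [11049/538 -6519/538 2176/269; -6519/538 6641/538 -3196/269; 2176/269 -3196/269 3716/269]
step 1: x̄ = F·x = [-4518/269, 255/269, -3358/269]
step 1: P̄ = F·P·Fᵀ + Q = [85885/269 59303/269 7675/269; 59303/269 117373/538 -18311/538; 7675/269 -18311/538 30797/538]
step 1: y = z − H·x̄ = [-10200/269]
step 1: S = H·P̄·Hᵀ + R = [1906771/538]
step 1: K = P̄·Hᵀ·S⁻¹ = [-558288/1906771; -434103/1906771; -22011/1906771]
step 1: x' = x̄ + K·y = [-638586/112163, 1074585/112163, -1351066/112163]
step 1: P' = (I − K·H)·P̄ = [29443427/1906771 -30111551/1906771 31562189/1906771; -30111551/1906771 65721223/1906771 -82657853/1906771; 31562189/1906771 -82657853/1906771 108249707/1906771]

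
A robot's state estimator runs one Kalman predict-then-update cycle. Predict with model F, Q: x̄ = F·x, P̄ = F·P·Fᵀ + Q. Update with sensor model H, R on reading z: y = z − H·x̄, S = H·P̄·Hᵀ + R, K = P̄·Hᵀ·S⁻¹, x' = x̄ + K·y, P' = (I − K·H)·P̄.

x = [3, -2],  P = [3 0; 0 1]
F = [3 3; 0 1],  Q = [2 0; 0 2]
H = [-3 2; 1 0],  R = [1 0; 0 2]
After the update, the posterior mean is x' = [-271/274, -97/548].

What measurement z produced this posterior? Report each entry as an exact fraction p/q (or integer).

z = [3, 1]

x̄ = F·x = [3, -2]
P̄ = F·P·Fᵀ + Q = [38 3; 3 3]
S = H·P̄·Hᵀ + R = [319 -108; -108 40]
K = P̄·Hᵀ·S⁻¹ = [-27/137 229/548; 51/274 633/1096]
x' − x̄ = [-1093/274, 999/548] = K·y
y = (KᵀK)⁻¹·Kᵀ·(x' − x̄) = [16, -2]
z = y + H·x̄ = [16, -2] + [-13, 3] = [3, 1]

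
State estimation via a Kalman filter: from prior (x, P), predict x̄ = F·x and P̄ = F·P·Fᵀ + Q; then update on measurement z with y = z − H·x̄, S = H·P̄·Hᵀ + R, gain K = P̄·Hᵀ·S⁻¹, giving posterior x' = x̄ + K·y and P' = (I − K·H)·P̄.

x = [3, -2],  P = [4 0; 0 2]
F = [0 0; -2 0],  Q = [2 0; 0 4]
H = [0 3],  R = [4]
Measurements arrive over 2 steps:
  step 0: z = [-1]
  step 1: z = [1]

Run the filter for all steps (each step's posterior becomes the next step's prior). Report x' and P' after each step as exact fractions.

step 0: x' = [0, -21/46], P' = [2 0; 0 10/23]
step 1: x' = [0, 9/28], P' = [2 0; 0 3/7]

step 0: x̄ = F·x = [0, -6]
step 0: P̄ = F·P·Fᵀ + Q = [2 0; 0 20]
step 0: y = z − H·x̄ = [17]
step 0: S = H·P̄·Hᵀ + R = [184]
step 0: K = P̄·Hᵀ·S⁻¹ = [0; 15/46]
step 0: x' = x̄ + K·y = [0, -21/46]
step 0: P' = (I − K·H)·P̄ = [2 0; 0 10/23]
step 1: x̄ = F·x = [0, 0]
step 1: P̄ = F·P·Fᵀ + Q = [2 0; 0 12]
step 1: y = z − H·x̄ = [1]
step 1: S = H·P̄·Hᵀ + R = [112]
step 1: K = P̄·Hᵀ·S⁻¹ = [0; 9/28]
step 1: x' = x̄ + K·y = [0, 9/28]
step 1: P' = (I − K·H)·P̄ = [2 0; 0 3/7]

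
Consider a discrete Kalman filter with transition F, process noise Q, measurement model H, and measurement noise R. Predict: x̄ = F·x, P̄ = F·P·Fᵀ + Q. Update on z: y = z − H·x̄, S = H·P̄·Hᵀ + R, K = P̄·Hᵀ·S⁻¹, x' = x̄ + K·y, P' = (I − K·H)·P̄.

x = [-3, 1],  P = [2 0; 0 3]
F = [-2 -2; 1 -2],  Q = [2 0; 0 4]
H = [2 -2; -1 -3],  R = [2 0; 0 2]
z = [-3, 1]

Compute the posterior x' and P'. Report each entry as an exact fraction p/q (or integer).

x̄ = F·x = [4, -5]
P̄ = F·P·Fᵀ + Q = [22 8; 8 18]
y = z − H·x̄ = [-21, -10]
S = H·P̄·Hᵀ + R = [98 32; 32 234]
K = P̄·Hᵀ·S⁻¹ = [2006/5477 -1351/5477; -674/5477 -1359/5477]
x' = x̄ + K·y = [-6708/5477, 359/5477]
P' = (I − K·H)·P̄ = [2180/5477 174/5477; 174/5477 848/5477]

x' = [-6708/5477, 359/5477]
P' = [2180/5477 174/5477; 174/5477 848/5477]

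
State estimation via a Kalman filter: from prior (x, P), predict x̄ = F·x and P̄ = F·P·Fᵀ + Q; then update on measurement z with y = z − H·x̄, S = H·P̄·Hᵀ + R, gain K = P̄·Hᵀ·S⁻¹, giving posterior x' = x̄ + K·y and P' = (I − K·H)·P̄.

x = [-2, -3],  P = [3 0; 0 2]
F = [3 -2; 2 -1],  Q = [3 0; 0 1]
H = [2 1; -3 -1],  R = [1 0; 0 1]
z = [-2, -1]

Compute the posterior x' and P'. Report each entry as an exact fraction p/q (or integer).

x̄ = F·x = [0, -1]
P̄ = F·P·Fᵀ + Q = [38 22; 22 15]
y = z − H·x̄ = [-1, -2]
S = H·P̄·Hᵀ + R = [256 -353; -353 490]
K = P̄·Hᵀ·S⁻¹ = [4/277 -74/277; 317/831 91/831]
x' = x̄ + K·y = [144/277, -1330/831]
P' = (I − K·H)·P̄ = [70/277 -136/277; -136/277 1133/831]

x' = [144/277, -1330/831]
P' = [70/277 -136/277; -136/277 1133/831]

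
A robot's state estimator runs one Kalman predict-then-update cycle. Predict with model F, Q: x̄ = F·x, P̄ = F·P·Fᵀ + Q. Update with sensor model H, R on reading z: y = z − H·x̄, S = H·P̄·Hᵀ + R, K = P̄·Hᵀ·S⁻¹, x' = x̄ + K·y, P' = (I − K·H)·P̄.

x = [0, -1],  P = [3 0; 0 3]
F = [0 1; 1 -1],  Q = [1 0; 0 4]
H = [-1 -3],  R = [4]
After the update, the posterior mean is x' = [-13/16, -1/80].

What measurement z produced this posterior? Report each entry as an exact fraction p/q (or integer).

z = [1]

x̄ = F·x = [-1, 1]
P̄ = F·P·Fᵀ + Q = [4 -3; -3 10]
S = H·P̄·Hᵀ + R = [80]
K = P̄·Hᵀ·S⁻¹ = [1/16; -27/80]
x' − x̄ = [3/16, -81/80] = K·y
y = (KᵀK)⁻¹·Kᵀ·(x' − x̄) = [3]
z = y + H·x̄ = [3] + [-2] = [1]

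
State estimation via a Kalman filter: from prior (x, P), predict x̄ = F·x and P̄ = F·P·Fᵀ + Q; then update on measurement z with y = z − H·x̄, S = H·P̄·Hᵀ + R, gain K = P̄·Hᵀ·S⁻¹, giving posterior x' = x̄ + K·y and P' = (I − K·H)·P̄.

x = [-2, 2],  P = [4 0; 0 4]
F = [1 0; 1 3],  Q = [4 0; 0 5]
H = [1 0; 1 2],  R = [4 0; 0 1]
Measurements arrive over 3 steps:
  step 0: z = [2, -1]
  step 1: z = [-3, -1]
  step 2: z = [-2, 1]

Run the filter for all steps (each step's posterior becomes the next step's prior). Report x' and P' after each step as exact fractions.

step 0: x' = [170/551, -18/29], P' = [1384/551 -36/29; -36/29 25/29]
step 1: x' = [-24879/15620, 777/3124], P' = [28153/11715 -2759/2343; -2759/2343 1919/2343]
step 2: x' = [-6341351/3908593, 373378/300661], P' = [9313540/3908593 -350744/300661; -350744/300661 244459/300661]

step 0: x̄ = F·x = [-2, 4]
step 0: P̄ = F·P·Fᵀ + Q = [8 4; 4 45]
step 0: y = z − H·x̄ = [4, -7]
step 0: S = H·P̄·Hᵀ + R = [12 16; 16 205]
step 0: K = P̄·Hᵀ·S⁻¹ = [346/551 16/551; -9/29 14/29]
step 0: x' = x̄ + K·y = [170/551, -18/29]
step 0: P' = (I − K·H)·P̄ = [1384/551 -36/29; -36/29 25/29]
step 1: x̄ = F·x = [170/551, -856/551]
step 1: P̄ = F·P·Fᵀ + Q = [3588/551 -668/551; -668/551 4310/551]
step 1: y = z − H·x̄ = [-1823/551, 991/551]
step 1: S = H·P̄·Hᵀ + R = [5792/551 2252/551; 2252/551 18707/551]
step 1: K = P̄·Hᵀ·S⁻¹ = [28153/46860 563/11715; -2759/9372 1079/2343]
step 1: x' = x̄ + K·y = [-24879/15620, 777/3124]
step 1: P' = (I − K·H)·P̄ = [28153/11715 -2759/2343; -2759/2343 1919/2343]
step 2: x̄ = F·x = [-24879/15620, -3306/3905]
step 2: P̄ = F·P·Fᵀ + Q = [75013/11715 -13232/11715; -13232/11715 90313/11715]
step 2: y = z − H·x̄ = [-6361/15620, 66947/15620]
step 2: S = H·P̄·Hᵀ + R = [121873/11715 16183/3905; 16183/3905 131684/3905]
step 2: K = P̄·Hᵀ·S⁻¹ = [2328385/3908593 194196/3908593; -87686/300661 138174/300661]
step 2: x' = x̄ + K·y = [-6341351/3908593, 373378/300661]
step 2: P' = (I − K·H)·P̄ = [9313540/3908593 -350744/300661; -350744/300661 244459/300661]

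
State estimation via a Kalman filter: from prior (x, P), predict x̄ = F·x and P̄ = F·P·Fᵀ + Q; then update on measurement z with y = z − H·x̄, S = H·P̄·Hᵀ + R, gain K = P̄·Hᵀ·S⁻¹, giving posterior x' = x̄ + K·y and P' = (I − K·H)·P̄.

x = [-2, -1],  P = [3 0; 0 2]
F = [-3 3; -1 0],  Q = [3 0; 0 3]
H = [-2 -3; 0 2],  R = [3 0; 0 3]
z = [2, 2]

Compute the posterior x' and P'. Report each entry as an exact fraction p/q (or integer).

x' = [-25/11, 446/495]
P' = [21/11 -9/11; -9/11 94/165]

x̄ = F·x = [3, 2]
P̄ = F·P·Fᵀ + Q = [48 9; 9 6]
y = z − H·x̄ = [14, -2]
S = H·P̄·Hᵀ + R = [357 -72; -72 27]
K = P̄·Hᵀ·S⁻¹ = [-5/11 -6/11; -4/165 188/495]
x' = x̄ + K·y = [-25/11, 446/495]
P' = (I − K·H)·P̄ = [21/11 -9/11; -9/11 94/165]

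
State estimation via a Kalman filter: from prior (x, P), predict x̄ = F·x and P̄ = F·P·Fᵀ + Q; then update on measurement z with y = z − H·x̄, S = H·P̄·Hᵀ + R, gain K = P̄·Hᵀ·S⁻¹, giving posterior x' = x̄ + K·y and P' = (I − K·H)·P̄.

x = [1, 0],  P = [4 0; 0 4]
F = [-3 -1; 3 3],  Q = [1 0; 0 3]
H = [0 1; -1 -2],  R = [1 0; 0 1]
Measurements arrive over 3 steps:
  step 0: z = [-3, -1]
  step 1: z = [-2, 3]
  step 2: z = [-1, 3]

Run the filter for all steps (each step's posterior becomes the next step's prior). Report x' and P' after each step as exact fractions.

step 0: x' = [1280/249, -191/83], P' = [974/249 -265/166; -265/166 141/166]
step 1: x' = [-22109/27236, -33049/27236], P' = [107821/27236 -44391/27236; -44391/27236 23493/27236]
step 2: x' = [-87464/111559, -261459/223118], P' = [4426913/1115590 -911166/557795; -911166/557795 481884/557795]

step 0: x̄ = F·x = [-3, 3]
step 0: P̄ = F·P·Fᵀ + Q = [41 -48; -48 75]
step 0: y = z − H·x̄ = [-6, 2]
step 0: S = H·P̄·Hᵀ + R = [76 -102; -102 150]
step 0: K = P̄·Hᵀ·S⁻¹ = [-265/166 -179/249; 141/166 -17/166]
step 0: x' = x̄ + K·y = [1280/249, -191/83]
step 0: P' = (I − K·H)·P̄ = [974/249 -265/166; -265/166 141/166]
step 1: x̄ = F·x = [-1089/83, 707/83]
step 1: P̄ = F·P·Fᵀ + Q = [4561/166 -3087/166; -3087/166 2841/166]
step 1: y = z − H·x̄ = [-873/83, 574/83]
step 1: S = H·P̄·Hᵀ + R = [3007/166 -2595/166; -2595/166 3743/166]
step 1: K = P̄·Hᵀ·S⁻¹ = [-44391/27236 -19039/27236; 23493/27236 -2595/27236]
step 1: x' = x̄ + K·y = [-22109/27236, -33049/27236]
step 1: P' = (I − K·H)·P̄ = [107821/27236 -44391/27236; -44391/27236 23493/27236]
step 2: x̄ = F·x = [24844/6809, -82737/13618]
step 2: P̄ = F·P·Fᵀ + Q = [188693/6809 -127044/6809; -127044/6809 116124/6809]
step 2: y = z − H·x̄ = [69119/13618, -3406/619]
step 2: S = H·P̄·Hᵀ + R = [122933/6809 -9564/619; -9564/619 13802/619]
step 2: K = P̄·Hᵀ·S⁻¹ = [-911166/557795 -782249/1115590; 481884/557795 -52602/557795]
step 2: x' = x̄ + K·y = [-87464/111559, -261459/223118]
step 2: P' = (I − K·H)·P̄ = [4426913/1115590 -911166/557795; -911166/557795 481884/557795]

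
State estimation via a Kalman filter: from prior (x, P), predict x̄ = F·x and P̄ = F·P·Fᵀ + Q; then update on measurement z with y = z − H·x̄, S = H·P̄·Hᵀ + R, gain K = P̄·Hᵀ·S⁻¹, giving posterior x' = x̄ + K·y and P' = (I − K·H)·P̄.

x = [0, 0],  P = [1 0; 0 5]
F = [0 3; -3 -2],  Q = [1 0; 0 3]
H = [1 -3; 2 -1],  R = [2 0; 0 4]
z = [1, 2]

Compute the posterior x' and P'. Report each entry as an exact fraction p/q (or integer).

x' = [3833/4259, -218/4259]
P' = [5526/4259 2228/4259; 2228/4259 1780/4259]

x̄ = F·x = [0, 0]
P̄ = F·P·Fᵀ + Q = [46 -30; -30 32]
y = z − H·x̄ = [1, 2]
S = H·P̄·Hᵀ + R = [516 398; 398 340]
K = P̄·Hᵀ·S⁻¹ = [-579/4259 2206/4259; -1556/4259 669/4259]
x' = x̄ + K·y = [3833/4259, -218/4259]
P' = (I − K·H)·P̄ = [5526/4259 2228/4259; 2228/4259 1780/4259]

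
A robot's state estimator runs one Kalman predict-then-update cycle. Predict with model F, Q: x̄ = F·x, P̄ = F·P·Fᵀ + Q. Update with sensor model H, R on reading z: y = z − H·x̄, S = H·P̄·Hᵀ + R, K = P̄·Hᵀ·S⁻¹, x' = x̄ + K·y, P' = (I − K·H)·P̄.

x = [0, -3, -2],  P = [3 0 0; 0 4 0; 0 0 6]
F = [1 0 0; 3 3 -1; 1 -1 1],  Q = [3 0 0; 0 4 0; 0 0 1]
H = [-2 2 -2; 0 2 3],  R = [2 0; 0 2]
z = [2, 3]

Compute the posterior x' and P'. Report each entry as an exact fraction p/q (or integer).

x̄ = F·x = [0, -7, 1]
P̄ = F·P·Fᵀ + Q = [6 9 3; 9 73 -9; 3 -9 14]
y = z − H·x̄ = [18, 14]
S = H·P̄·Hᵀ + R = [398 136; 136 312]
K = P̄·Hᵀ·S⁻¹ = [-459/13210 5373/52840; 3671/13210 13753/52840; -1218/6605 1039/6605]
x' = x̄ + K·y = [21087/26420, 43487/26420, -773/6605]
P' = (I − K·H)·P̄ = [171969/52840 104229/52840 -8238/6605; 104229/52840 76849/52840 -5258/6605; -8238/6605 -5258/6605 4198/6605]

x' = [21087/26420, 43487/26420, -773/6605]
P' = [171969/52840 104229/52840 -8238/6605; 104229/52840 76849/52840 -5258/6605; -8238/6605 -5258/6605 4198/6605]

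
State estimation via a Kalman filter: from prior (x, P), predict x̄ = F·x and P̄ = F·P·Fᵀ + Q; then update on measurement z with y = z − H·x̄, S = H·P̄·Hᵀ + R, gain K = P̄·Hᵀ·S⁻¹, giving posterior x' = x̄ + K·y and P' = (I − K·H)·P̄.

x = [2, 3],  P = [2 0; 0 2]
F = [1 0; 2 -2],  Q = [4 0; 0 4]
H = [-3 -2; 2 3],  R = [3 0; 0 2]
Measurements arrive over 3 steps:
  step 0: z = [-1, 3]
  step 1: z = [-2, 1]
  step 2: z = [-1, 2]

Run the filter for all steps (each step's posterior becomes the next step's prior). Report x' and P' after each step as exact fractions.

step 0: x̄ = F·x = [2, -2]
step 0: P̄ = F·P·Fᵀ + Q = [6 4; 4 20]
step 0: y = z − H·x̄ = [1, 5]
step 0: S = H·P̄·Hᵀ + R = [185 -208; -208 254]
step 0: K = P̄·Hᵀ·S⁻¹ = [-806/1863 -484/1863; 52/207 98/207]
step 0: x' = x̄ + K·y = [500/1863, 128/207]
step 0: P' = (I − K·H)·P̄ = [1838/1863 -172/207; -172/207 20/23]
step 1: x̄ = F·x = [500/1863, -1304/1863]
step 1: P̄ = F·P·Fᵀ + Q = [9290/1863 6772/1863; 6772/1863 33668/1863]
step 1: y = z − H·x̄ = [-4834/1863, 4775/1863]
step 1: S = H·P̄·Hᵀ + R = [305135/1863 -345784/1863; -345784/1863 425162/1863]
step 1: K = P̄·Hᵀ·S⁻¹ = [-1115954/2728189 -658016/2728189; 628708/2728189 1246362/2728189]
step 1: x' = x̄ + K·y = [1941272/2728189, -346406/2728189]
step 1: P' = (I − K·H)·P̄ = [2535130/2728189 -2128764/2728189; -2128764/2728189 2250084/2728189]
step 2: x̄ = F·x = [1941272/2728189, 4575356/2728189]
step 2: P̄ = F·P·Fᵀ + Q = [13447886/2728189 9327788/2728189; 9327788/2728189 47083724/2728189]
step 2: y = z − H·x̄ = [12246339/2728189, -12152234/2728189]
step 2: S = H·P̄·Hᵀ + R = [429483893/2728189 -484450904/2728189; -484450904/2728189 594934894/2728189]
step 2: K = P̄·Hᵀ·S⁻¹ = [-1560459334/3816135167 -918654696/3816135167; 878822588/3816135167 1741320222/3816135167]
step 2: x' = x̄ + K·y = [-197219042/3816135167, 2588385724/3816135167]
step 2: P' = (I − K·H)·P̄ = [3543750558/3816135167 -2974936836/3816135167; -2974936836/3816135167 3144171372/3816135167]

step 0: x' = [500/1863, 128/207], P' = [1838/1863 -172/207; -172/207 20/23]
step 1: x' = [1941272/2728189, -346406/2728189], P' = [2535130/2728189 -2128764/2728189; -2128764/2728189 2250084/2728189]
step 2: x' = [-197219042/3816135167, 2588385724/3816135167], P' = [3543750558/3816135167 -2974936836/3816135167; -2974936836/3816135167 3144171372/3816135167]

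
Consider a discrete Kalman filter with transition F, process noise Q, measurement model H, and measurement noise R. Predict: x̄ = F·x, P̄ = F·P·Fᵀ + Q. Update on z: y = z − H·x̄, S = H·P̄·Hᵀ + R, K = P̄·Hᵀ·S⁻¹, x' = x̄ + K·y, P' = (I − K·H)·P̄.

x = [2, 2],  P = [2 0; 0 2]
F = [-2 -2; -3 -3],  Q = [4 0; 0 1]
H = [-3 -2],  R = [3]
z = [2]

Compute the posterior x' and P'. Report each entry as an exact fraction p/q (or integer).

x' = [16/619, -712/619]
P' = [716/619 -912/619; -912/619 1587/619]

x̄ = F·x = [-8, -12]
P̄ = F·P·Fᵀ + Q = [20 24; 24 37]
y = z − H·x̄ = [-46]
S = H·P̄·Hᵀ + R = [619]
K = P̄·Hᵀ·S⁻¹ = [-108/619; -146/619]
x' = x̄ + K·y = [16/619, -712/619]
P' = (I − K·H)·P̄ = [716/619 -912/619; -912/619 1587/619]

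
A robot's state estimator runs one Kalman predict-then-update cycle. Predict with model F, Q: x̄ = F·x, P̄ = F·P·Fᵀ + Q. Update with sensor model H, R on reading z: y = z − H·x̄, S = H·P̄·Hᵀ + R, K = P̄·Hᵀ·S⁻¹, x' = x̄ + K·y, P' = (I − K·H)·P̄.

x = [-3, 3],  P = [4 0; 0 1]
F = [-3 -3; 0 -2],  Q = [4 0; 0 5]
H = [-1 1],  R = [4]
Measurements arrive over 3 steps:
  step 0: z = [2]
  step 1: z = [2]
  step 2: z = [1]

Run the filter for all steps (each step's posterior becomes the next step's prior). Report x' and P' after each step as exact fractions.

step 0: x̄ = F·x = [0, -6]
step 0: P̄ = F·P·Fᵀ + Q = [49 6; 6 9]
step 0: y = z − H·x̄ = [8]
step 0: S = H·P̄·Hᵀ + R = [50]
step 0: K = P̄·Hᵀ·S⁻¹ = [-43/50; 3/50]
step 0: x' = x̄ + K·y = [-172/25, -138/25]
step 0: P' = (I − K·H)·P̄ = [601/50 429/50; 429/50 441/50]
step 1: x̄ = F·x = [186/5, 276/25]
step 1: P̄ = F·P·Fᵀ + Q = [346 522/5; 522/5 1007/25]
step 1: y = z − H·x̄ = [704/25]
step 1: S = H·P̄·Hᵀ + R = [4537/25]
step 1: K = P̄·Hᵀ·S⁻¹ = [-6040/4537; -1603/4537]
step 1: x' = x̄ + K·y = [-1310/4537, 4948/4537]
step 1: P' = (I − K·H)·P̄ = [110538/4537 86378/4537; 86378/4537 79966/4537]
step 2: x̄ = F·x = [-10914/4537, -9896/4537]
step 2: P̄ = F·P·Fᵀ + Q = [3287488/4537 998064/4537; 998064/4537 342549/4537]
step 2: y = z − H·x̄ = [3519/4537]
step 2: S = H·P̄·Hᵀ + R = [1652057/4537]
step 2: K = P̄·Hᵀ·S⁻¹ = [-2289424/1652057; -655515/1652057]
step 2: x' = x̄ + K·y = [-5749842/1652057, -4111861/1652057]
step 2: P' = (I − K·H)·P̄ = [41801920/1652057 32644224/1652057; 32644224/1652057 30022164/1652057]

step 0: x' = [-172/25, -138/25], P' = [601/50 429/50; 429/50 441/50]
step 1: x' = [-1310/4537, 4948/4537], P' = [110538/4537 86378/4537; 86378/4537 79966/4537]
step 2: x' = [-5749842/1652057, -4111861/1652057], P' = [41801920/1652057 32644224/1652057; 32644224/1652057 30022164/1652057]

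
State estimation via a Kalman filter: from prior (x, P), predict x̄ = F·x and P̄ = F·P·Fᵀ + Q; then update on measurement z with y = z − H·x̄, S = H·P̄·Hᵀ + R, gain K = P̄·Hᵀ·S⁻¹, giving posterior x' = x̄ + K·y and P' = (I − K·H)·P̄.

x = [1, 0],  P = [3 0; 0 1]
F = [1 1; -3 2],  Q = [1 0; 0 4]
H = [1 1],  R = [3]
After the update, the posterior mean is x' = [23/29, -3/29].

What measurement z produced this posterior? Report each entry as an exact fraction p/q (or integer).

z = [1]

x̄ = F·x = [1, -3]
P̄ = F·P·Fᵀ + Q = [5 -7; -7 35]
S = H·P̄·Hᵀ + R = [29]
K = P̄·Hᵀ·S⁻¹ = [-2/29; 28/29]
x' − x̄ = [-6/29, 84/29] = K·y
y = (KᵀK)⁻¹·Kᵀ·(x' − x̄) = [3]
z = y + H·x̄ = [3] + [-2] = [1]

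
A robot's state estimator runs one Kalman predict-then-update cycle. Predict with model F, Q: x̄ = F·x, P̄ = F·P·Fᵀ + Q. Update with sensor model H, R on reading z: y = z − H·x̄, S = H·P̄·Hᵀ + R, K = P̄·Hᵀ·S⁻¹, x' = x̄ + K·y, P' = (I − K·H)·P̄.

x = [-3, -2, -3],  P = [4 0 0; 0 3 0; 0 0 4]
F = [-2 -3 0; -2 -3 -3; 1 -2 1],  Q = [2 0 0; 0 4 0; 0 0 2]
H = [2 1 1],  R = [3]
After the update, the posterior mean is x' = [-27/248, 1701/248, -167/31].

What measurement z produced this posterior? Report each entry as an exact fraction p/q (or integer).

x̄ = F·x = [12, 21, -2]
P̄ = F·P·Fᵀ + Q = [45 43 10; 43 83 -2; 10 -2 22]
S = H·P̄·Hᵀ + R = [496]
K = P̄·Hᵀ·S⁻¹ = [143/496; 167/496; 5/62]
x' − x̄ = [-3003/248, -3507/248, -105/31] = K·y
y = (KᵀK)⁻¹·Kᵀ·(x' − x̄) = [-42]
z = y + H·x̄ = [-42] + [43] = [1]

z = [1]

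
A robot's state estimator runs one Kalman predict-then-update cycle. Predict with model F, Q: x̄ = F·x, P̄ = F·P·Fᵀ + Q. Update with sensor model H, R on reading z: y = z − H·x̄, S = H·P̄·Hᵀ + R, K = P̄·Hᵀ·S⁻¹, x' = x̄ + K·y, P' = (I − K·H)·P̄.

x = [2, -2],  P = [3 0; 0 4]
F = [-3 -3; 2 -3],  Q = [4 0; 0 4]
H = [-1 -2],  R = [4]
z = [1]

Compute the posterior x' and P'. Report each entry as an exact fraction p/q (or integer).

x' = [-721/117, 316/117]
P' = [12908/351 -6248/351; -6248/351 3368/351]

x̄ = F·x = [0, 10]
P̄ = F·P·Fᵀ + Q = [67 18; 18 52]
y = z − H·x̄ = [21]
S = H·P̄·Hᵀ + R = [351]
K = P̄·Hᵀ·S⁻¹ = [-103/351; -122/351]
x' = x̄ + K·y = [-721/117, 316/117]
P' = (I − K·H)·P̄ = [12908/351 -6248/351; -6248/351 3368/351]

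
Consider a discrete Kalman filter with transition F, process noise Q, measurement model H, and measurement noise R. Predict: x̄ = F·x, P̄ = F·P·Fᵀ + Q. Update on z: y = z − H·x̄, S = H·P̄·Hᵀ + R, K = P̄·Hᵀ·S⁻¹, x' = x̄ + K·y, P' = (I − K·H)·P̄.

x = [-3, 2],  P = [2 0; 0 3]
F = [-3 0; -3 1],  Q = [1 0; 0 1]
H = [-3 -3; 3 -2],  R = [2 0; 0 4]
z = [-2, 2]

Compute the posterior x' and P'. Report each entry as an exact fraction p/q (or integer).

x̄ = F·x = [9, 11]
P̄ = F·P·Fᵀ + Q = [19 18; 18 22]
y = z − H·x̄ = [58, -3]
S = H·P̄·Hᵀ + R = [695 -93; -93 47]
K = P̄·Hᵀ·S⁻¹ = [-204/1501 267/1501; -2355/12008 -2105/12008]
x' = x̄ + K·y = [876/1501, 1813/12008]
P' = (I − K·H)·P̄ = [268/1501 -132/1501; -132/1501 1313/6004]

x' = [876/1501, 1813/12008]
P' = [268/1501 -132/1501; -132/1501 1313/6004]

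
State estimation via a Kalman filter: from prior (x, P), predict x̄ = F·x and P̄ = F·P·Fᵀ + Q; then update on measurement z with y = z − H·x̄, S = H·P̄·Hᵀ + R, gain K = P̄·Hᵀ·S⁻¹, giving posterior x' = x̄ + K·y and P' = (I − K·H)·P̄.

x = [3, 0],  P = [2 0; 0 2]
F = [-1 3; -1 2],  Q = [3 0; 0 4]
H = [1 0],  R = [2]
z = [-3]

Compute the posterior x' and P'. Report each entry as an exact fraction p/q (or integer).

x̄ = F·x = [-3, -3]
P̄ = F·P·Fᵀ + Q = [23 14; 14 14]
y = z − H·x̄ = [0]
S = H·P̄·Hᵀ + R = [25]
K = P̄·Hᵀ·S⁻¹ = [23/25; 14/25]
x' = x̄ + K·y = [-3, -3]
P' = (I − K·H)·P̄ = [46/25 28/25; 28/25 154/25]

x' = [-3, -3]
P' = [46/25 28/25; 28/25 154/25]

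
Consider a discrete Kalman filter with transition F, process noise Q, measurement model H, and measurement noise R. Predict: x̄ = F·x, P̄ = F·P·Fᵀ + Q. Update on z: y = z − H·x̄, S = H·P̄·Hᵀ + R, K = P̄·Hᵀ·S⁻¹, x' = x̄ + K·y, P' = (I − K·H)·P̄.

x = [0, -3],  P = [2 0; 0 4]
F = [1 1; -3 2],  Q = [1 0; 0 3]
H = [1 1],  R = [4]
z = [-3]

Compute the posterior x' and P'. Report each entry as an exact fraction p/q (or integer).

x' = [-51/26, -3/2]
P' = [283/52 -19/4; -19/4 31/4]

x̄ = F·x = [-3, -6]
P̄ = F·P·Fᵀ + Q = [7 2; 2 37]
y = z − H·x̄ = [6]
S = H·P̄·Hᵀ + R = [52]
K = P̄·Hᵀ·S⁻¹ = [9/52; 3/4]
x' = x̄ + K·y = [-51/26, -3/2]
P' = (I − K·H)·P̄ = [283/52 -19/4; -19/4 31/4]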